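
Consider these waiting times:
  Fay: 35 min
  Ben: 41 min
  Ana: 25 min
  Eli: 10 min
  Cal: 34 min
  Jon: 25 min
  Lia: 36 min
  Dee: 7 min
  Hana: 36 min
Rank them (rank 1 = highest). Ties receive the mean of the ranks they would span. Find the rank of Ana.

6.5

Sorted (descending): 41, 36, 36, 35, 34, 25, 25, 10, 7
The 2 values of 36 occupy positions 2–3 → average rank (2+3)/2 = 2.5.
The 2 values of 25 occupy positions 6–7 → average rank (6+7)/2 = 6.5.
Ana has value 25 min → rank 6.5.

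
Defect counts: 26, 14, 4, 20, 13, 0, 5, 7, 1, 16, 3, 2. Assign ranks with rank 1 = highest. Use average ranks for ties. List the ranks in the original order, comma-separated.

1, 4, 8, 2, 5, 12, 7, 6, 11, 3, 9, 10

Sorted (descending): 26, 20, 16, 14, 13, 7, 5, 4, 3, 2, 1, 0
No ties — each value takes its position as its rank.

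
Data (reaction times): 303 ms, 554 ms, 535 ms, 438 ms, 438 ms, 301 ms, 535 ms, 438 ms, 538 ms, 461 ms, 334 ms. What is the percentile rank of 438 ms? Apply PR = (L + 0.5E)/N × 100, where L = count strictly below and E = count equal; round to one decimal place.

40.9

N = 11.
Strictly below 438: 3. Equal to 438: 3.
PR = (3 + 0.5·3)/11 × 100 = 40.9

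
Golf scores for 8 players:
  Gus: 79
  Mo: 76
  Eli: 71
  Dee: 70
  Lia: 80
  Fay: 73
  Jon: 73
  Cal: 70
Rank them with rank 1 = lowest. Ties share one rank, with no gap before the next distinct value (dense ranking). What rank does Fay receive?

3

Sorted (ascending): 70, 70, 71, 73, 73, 76, 79, 80
The 2 values of 70 share dense rank 1.
The 2 values of 73 share dense rank 3.
Remaining distinct values take the next consecutive integers.
Fay has value 73 → rank 3.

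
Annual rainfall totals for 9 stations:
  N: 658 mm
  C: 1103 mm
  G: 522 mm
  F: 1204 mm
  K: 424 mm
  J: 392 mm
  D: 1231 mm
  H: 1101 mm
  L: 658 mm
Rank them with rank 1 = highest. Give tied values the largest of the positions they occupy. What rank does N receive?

Sorted (descending): 1231, 1204, 1103, 1101, 658, 658, 522, 424, 392
The 2 values of 658 occupy positions 5–6 → each gets rank 6.
N has value 658 mm → rank 6.

6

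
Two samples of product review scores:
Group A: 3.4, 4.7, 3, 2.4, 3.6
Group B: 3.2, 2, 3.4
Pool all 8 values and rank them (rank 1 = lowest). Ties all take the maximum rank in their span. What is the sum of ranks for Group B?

11

Sorted (ascending): 2, 2.4, 3, 3.2, 3.4, 3.4, 3.6, 4.7
The 2 values of 3.4 occupy positions 5–6 → each gets rank 6.
Group B values → pooled ranks: 3.2→4, 2→1, 3.4→6
Rank sum = 4 + 1 + 6 = 11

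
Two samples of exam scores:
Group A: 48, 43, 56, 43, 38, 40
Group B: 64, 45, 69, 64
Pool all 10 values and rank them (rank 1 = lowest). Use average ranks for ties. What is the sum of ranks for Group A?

23

Sorted (ascending): 38, 40, 43, 43, 45, 48, 56, 64, 64, 69
The 2 values of 43 occupy positions 3–4 → average rank (3+4)/2 = 3.5.
The 2 values of 64 occupy positions 8–9 → average rank (8+9)/2 = 8.5.
Group A values → pooled ranks: 48→6, 43→3.5, 56→7, 43→3.5, 38→1, 40→2
Rank sum = 6 + 3.5 + 7 + 3.5 + 1 + 2 = 23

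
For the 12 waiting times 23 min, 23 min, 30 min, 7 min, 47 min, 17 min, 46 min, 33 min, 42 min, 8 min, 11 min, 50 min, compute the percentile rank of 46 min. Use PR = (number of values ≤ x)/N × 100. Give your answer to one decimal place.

N = 12.
Strictly below 46: 9. Equal to 46: 1.
PR = 10/12 × 100 = 83.3

83.3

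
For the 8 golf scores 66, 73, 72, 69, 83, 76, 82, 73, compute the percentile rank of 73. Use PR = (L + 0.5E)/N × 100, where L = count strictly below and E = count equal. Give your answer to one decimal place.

N = 8.
Strictly below 73: 3. Equal to 73: 2.
PR = (3 + 0.5·2)/8 × 100 = 50.0

50.0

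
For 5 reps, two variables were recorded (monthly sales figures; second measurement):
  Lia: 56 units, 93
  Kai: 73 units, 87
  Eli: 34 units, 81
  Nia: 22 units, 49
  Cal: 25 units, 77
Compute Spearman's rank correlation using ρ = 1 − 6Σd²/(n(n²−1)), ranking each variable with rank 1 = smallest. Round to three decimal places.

0.900

Ranks of variable 1: 4, 5, 3, 1, 2
Ranks of variable 2: 5, 4, 3, 1, 2
d = r₁ − r₂: -1, 1, 0, 0, 0
d²: 1, 1, 0, 0, 0; Σd² = 2
ρ = 1 − 6·2/(5·24) = 1 − 12/120 = 0.900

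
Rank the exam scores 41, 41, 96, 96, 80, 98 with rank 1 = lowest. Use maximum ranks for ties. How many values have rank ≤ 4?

Sorted (ascending): 41, 41, 80, 96, 96, 98
The 2 values of 41 occupy positions 1–2 → each gets rank 2.
The 2 values of 96 occupy positions 4–5 → each gets rank 5.
Ranks ≤ 4: {2, 2, 3} → 3 values.

3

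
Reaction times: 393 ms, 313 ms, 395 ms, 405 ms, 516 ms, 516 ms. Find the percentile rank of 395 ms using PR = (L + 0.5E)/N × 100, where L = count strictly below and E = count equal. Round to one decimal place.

N = 6.
Strictly below 395: 2. Equal to 395: 1.
PR = (2 + 0.5·1)/6 × 100 = 41.7

41.7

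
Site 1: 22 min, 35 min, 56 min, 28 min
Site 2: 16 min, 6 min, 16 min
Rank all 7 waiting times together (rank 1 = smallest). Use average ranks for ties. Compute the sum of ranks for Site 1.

Sorted (ascending): 6, 16, 16, 22, 28, 35, 56
The 2 values of 16 occupy positions 2–3 → average rank (2+3)/2 = 2.5.
Site 1 values → pooled ranks: 22→4, 35→6, 56→7, 28→5
Rank sum = 4 + 6 + 7 + 5 = 22

22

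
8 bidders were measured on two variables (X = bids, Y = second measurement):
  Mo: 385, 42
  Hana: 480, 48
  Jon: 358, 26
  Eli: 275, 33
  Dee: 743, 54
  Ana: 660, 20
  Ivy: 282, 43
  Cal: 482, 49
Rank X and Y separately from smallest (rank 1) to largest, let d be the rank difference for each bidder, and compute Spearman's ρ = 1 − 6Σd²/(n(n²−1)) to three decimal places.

0.381

Ranks of variable 1: 4, 5, 3, 1, 8, 7, 2, 6
Ranks of variable 2: 4, 6, 2, 3, 8, 1, 5, 7
d = r₁ − r₂: 0, -1, 1, -2, 0, 6, -3, -1
d²: 0, 1, 1, 4, 0, 36, 9, 1; Σd² = 52
ρ = 1 − 6·52/(8·63) = 1 − 312/504 = 0.381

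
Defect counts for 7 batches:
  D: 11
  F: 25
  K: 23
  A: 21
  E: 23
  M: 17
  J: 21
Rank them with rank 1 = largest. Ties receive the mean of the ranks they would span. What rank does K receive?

2.5

Sorted (descending): 25, 23, 23, 21, 21, 17, 11
The 2 values of 23 occupy positions 2–3 → average rank (2+3)/2 = 2.5.
The 2 values of 21 occupy positions 4–5 → average rank (4+5)/2 = 4.5.
K has value 23 → rank 2.5.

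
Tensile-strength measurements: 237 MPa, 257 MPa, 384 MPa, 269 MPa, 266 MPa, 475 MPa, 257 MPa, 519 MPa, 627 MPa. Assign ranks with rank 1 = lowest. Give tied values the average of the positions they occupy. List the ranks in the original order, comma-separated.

Sorted (ascending): 237, 257, 257, 266, 269, 384, 475, 519, 627
The 2 values of 257 occupy positions 2–3 → average rank (2+3)/2 = 2.5.

1, 2.5, 6, 5, 4, 7, 2.5, 8, 9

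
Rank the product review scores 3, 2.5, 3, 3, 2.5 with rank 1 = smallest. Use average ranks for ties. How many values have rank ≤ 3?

2

Sorted (ascending): 2.5, 2.5, 3, 3, 3
The 2 values of 2.5 occupy positions 1–2 → average rank (1+2)/2 = 1.5.
The 3 values of 3 occupy positions 3–5 → average rank 4.
Ranks ≤ 3: {1.5, 1.5} → 2 values.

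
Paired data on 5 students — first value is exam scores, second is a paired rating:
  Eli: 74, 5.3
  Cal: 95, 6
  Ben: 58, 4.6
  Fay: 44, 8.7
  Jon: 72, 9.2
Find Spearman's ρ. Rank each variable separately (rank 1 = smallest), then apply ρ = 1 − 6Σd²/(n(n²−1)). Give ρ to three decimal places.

-0.100

Ranks of variable 1: 4, 5, 2, 1, 3
Ranks of variable 2: 2, 3, 1, 4, 5
d = r₁ − r₂: 2, 2, 1, -3, -2
d²: 4, 4, 1, 9, 4; Σd² = 22
ρ = 1 − 6·22/(5·24) = 1 − 132/120 = -0.100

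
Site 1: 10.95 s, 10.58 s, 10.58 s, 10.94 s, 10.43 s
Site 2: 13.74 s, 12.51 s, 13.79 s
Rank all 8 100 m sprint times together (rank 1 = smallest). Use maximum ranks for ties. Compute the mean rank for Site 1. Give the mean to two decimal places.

Sorted (ascending): 10.43, 10.58, 10.58, 10.94, 10.95, 12.51, 13.74, 13.79
The 2 values of 10.58 occupy positions 2–3 → each gets rank 3.
Site 1 values → pooled ranks: 10.95→5, 10.58→3, 10.58→3, 10.94→4, 10.43→1
Mean rank = (5 + 3 + 3 + 4 + 1) / 5 = 3.20

3.20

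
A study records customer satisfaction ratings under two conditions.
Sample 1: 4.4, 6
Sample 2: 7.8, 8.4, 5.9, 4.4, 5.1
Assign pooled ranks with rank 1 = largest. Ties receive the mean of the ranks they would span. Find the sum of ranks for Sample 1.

Sorted (descending): 8.4, 7.8, 6, 5.9, 5.1, 4.4, 4.4
The 2 values of 4.4 occupy positions 6–7 → average rank (6+7)/2 = 6.5.
Sample 1 values → pooled ranks: 4.4→6.5, 6→3
Rank sum = 6.5 + 3 = 9.5

9.5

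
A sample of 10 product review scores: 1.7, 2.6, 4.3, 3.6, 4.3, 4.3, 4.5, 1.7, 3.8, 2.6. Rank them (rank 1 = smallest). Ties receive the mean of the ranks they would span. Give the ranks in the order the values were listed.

Sorted (ascending): 1.7, 1.7, 2.6, 2.6, 3.6, 3.8, 4.3, 4.3, 4.3, 4.5
The 2 values of 1.7 occupy positions 1–2 → average rank (1+2)/2 = 1.5.
The 2 values of 2.6 occupy positions 3–4 → average rank (3+4)/2 = 3.5.
The 3 values of 4.3 occupy positions 7–9 → average rank 8.

1.5, 3.5, 8, 5, 8, 8, 10, 1.5, 6, 3.5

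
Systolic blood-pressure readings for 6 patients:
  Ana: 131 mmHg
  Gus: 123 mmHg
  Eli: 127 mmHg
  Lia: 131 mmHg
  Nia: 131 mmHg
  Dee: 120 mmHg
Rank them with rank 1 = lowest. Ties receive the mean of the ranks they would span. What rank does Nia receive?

5

Sorted (ascending): 120, 123, 127, 131, 131, 131
The 3 values of 131 occupy positions 4–6 → average rank 5.
Nia has value 131 mmHg → rank 5.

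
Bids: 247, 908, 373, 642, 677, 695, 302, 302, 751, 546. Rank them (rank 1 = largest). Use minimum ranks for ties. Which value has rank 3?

695

Sorted (descending): 908, 751, 695, 677, 642, 546, 373, 302, 302, 247
The 2 values of 302 occupy positions 8–9 → each gets rank 8.
Rank 3 → value 695.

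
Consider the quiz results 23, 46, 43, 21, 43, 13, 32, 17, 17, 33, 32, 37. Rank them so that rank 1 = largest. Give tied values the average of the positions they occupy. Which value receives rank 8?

23

Sorted (descending): 46, 43, 43, 37, 33, 32, 32, 23, 21, 17, 17, 13
The 2 values of 43 occupy positions 2–3 → average rank (2+3)/2 = 2.5.
The 2 values of 32 occupy positions 6–7 → average rank (6+7)/2 = 6.5.
The 2 values of 17 occupy positions 10–11 → average rank (10+11)/2 = 10.5.
Rank 8 → value 23.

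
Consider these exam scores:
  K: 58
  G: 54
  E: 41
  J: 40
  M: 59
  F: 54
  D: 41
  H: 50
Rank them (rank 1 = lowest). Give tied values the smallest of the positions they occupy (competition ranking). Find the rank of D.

Sorted (ascending): 40, 41, 41, 50, 54, 54, 58, 59
The 2 values of 41 occupy positions 2–3 → each gets rank 2.
The 2 values of 54 occupy positions 5–6 → each gets rank 5.
D has value 41 → rank 2.

2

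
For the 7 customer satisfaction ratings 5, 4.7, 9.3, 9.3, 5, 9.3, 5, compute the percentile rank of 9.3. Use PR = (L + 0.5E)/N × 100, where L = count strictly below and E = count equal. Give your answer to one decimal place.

78.6

N = 7.
Strictly below 9.3: 4. Equal to 9.3: 3.
PR = (4 + 0.5·3)/7 × 100 = 78.6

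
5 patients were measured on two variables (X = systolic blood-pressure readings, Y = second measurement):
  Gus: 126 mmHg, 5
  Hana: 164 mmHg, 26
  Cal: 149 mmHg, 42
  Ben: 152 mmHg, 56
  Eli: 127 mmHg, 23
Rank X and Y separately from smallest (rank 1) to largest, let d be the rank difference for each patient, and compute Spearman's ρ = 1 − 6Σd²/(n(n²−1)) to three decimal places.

0.700

Ranks of variable 1: 1, 5, 3, 4, 2
Ranks of variable 2: 1, 3, 4, 5, 2
d = r₁ − r₂: 0, 2, -1, -1, 0
d²: 0, 4, 1, 1, 0; Σd² = 6
ρ = 1 − 6·6/(5·24) = 1 − 36/120 = 0.700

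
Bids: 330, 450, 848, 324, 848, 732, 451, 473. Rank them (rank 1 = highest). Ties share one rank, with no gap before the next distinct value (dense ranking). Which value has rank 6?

Sorted (descending): 848, 848, 732, 473, 451, 450, 330, 324
The 2 values of 848 share dense rank 1.
Remaining distinct values take the next consecutive integers.
Rank 6 → value 330.

330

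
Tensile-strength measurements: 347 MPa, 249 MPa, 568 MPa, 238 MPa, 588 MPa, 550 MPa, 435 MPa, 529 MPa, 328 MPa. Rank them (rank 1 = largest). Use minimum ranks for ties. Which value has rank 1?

588

Sorted (descending): 588, 568, 550, 529, 435, 347, 328, 249, 238
No ties — each value takes its position as its rank.
Rank 1 → value 588.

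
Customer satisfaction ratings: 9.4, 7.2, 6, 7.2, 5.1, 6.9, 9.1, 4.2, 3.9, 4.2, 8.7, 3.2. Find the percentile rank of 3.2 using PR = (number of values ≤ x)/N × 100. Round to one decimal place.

N = 12.
Strictly below 3.2: 0. Equal to 3.2: 1.
PR = 1/12 × 100 = 8.3

8.3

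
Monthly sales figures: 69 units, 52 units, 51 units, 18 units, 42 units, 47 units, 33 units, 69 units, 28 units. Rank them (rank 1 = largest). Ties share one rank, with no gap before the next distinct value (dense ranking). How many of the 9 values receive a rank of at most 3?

4

Sorted (descending): 69, 69, 52, 51, 47, 42, 33, 28, 18
The 2 values of 69 share dense rank 1.
Remaining distinct values take the next consecutive integers.
Ranks ≤ 3: {1, 1, 2, 3} → 4 values.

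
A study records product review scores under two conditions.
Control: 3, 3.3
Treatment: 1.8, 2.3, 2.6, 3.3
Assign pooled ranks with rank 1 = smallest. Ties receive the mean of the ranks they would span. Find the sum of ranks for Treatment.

11.5

Sorted (ascending): 1.8, 2.3, 2.6, 3, 3.3, 3.3
The 2 values of 3.3 occupy positions 5–6 → average rank (5+6)/2 = 5.5.
Treatment values → pooled ranks: 1.8→1, 2.3→2, 2.6→3, 3.3→5.5
Rank sum = 1 + 2 + 3 + 5.5 = 11.5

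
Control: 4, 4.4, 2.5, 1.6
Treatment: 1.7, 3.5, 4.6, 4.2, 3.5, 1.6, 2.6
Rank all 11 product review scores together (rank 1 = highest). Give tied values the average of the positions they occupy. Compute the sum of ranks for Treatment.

Sorted (descending): 4.6, 4.4, 4.2, 4, 3.5, 3.5, 2.6, 2.5, 1.7, 1.6, 1.6
The 2 values of 3.5 occupy positions 5–6 → average rank (5+6)/2 = 5.5.
The 2 values of 1.6 occupy positions 10–11 → average rank (10+11)/2 = 10.5.
Treatment values → pooled ranks: 1.7→9, 3.5→5.5, 4.6→1, 4.2→3, 3.5→5.5, 1.6→10.5, 2.6→7
Rank sum = 9 + 5.5 + 1 + 3 + 5.5 + 10.5 + 7 = 41.5

41.5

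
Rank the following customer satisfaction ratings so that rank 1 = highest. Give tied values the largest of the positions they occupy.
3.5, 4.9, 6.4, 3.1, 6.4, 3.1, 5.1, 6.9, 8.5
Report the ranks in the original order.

Sorted (descending): 8.5, 6.9, 6.4, 6.4, 5.1, 4.9, 3.5, 3.1, 3.1
The 2 values of 6.4 occupy positions 3–4 → each gets rank 4.
The 2 values of 3.1 occupy positions 8–9 → each gets rank 9.

7, 6, 4, 9, 4, 9, 5, 2, 1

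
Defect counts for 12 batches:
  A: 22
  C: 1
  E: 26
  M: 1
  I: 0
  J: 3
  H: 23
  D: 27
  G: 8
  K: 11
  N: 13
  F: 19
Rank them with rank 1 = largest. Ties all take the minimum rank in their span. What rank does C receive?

Sorted (descending): 27, 26, 23, 22, 19, 13, 11, 8, 3, 1, 1, 0
The 2 values of 1 occupy positions 10–11 → each gets rank 10.
C has value 1 → rank 10.

10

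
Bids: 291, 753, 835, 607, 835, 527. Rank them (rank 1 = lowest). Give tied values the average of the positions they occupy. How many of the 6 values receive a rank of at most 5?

4

Sorted (ascending): 291, 527, 607, 753, 835, 835
The 2 values of 835 occupy positions 5–6 → average rank (5+6)/2 = 5.5.
Ranks ≤ 5: {1, 2, 3, 4} → 4 values.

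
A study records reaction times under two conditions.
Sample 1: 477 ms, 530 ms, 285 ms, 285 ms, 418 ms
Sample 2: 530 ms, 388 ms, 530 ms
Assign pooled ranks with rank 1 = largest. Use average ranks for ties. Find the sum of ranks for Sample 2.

Sorted (descending): 530, 530, 530, 477, 418, 388, 285, 285
The 3 values of 530 occupy positions 1–3 → average rank 2.
The 2 values of 285 occupy positions 7–8 → average rank (7+8)/2 = 7.5.
Sample 2 values → pooled ranks: 530→2, 388→6, 530→2
Rank sum = 2 + 6 + 2 = 10

10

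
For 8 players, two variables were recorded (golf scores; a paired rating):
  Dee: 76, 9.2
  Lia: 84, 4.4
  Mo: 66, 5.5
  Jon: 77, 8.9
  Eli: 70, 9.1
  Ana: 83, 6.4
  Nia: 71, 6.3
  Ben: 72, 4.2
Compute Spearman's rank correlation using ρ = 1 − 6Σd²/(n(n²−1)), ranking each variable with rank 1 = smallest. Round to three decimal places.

-0.048

Ranks of variable 1: 5, 8, 1, 6, 2, 7, 3, 4
Ranks of variable 2: 8, 2, 3, 6, 7, 5, 4, 1
d = r₁ − r₂: -3, 6, -2, 0, -5, 2, -1, 3
d²: 9, 36, 4, 0, 25, 4, 1, 9; Σd² = 88
ρ = 1 − 6·88/(8·63) = 1 − 528/504 = -0.048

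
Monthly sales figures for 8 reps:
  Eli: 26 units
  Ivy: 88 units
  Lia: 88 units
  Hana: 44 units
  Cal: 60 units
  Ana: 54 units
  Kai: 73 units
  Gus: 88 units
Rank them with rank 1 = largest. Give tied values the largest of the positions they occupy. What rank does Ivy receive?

Sorted (descending): 88, 88, 88, 73, 60, 54, 44, 26
The 3 values of 88 occupy positions 1–3 → each gets rank 3.
Ivy has value 88 units → rank 3.

3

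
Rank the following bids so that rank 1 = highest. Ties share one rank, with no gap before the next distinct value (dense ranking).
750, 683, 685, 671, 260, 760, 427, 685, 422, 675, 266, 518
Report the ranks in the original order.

Sorted (descending): 760, 750, 685, 685, 683, 675, 671, 518, 427, 422, 266, 260
The 2 values of 685 share dense rank 3.
Remaining distinct values take the next consecutive integers.

2, 4, 3, 6, 11, 1, 8, 3, 9, 5, 10, 7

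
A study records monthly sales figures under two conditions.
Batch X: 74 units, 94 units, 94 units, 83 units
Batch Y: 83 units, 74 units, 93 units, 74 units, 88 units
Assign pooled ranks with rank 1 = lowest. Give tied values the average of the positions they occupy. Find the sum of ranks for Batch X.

Sorted (ascending): 74, 74, 74, 83, 83, 88, 93, 94, 94
The 3 values of 74 occupy positions 1–3 → average rank 2.
The 2 values of 83 occupy positions 4–5 → average rank (4+5)/2 = 4.5.
The 2 values of 94 occupy positions 8–9 → average rank (8+9)/2 = 8.5.
Batch X values → pooled ranks: 74→2, 94→8.5, 94→8.5, 83→4.5
Rank sum = 2 + 8.5 + 8.5 + 4.5 = 23.5

23.5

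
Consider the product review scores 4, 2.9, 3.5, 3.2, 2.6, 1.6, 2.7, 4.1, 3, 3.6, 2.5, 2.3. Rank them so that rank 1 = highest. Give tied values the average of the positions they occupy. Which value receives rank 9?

2.6

Sorted (descending): 4.1, 4, 3.6, 3.5, 3.2, 3, 2.9, 2.7, 2.6, 2.5, 2.3, 1.6
No ties — each value takes its position as its rank.
Rank 9 → value 2.6.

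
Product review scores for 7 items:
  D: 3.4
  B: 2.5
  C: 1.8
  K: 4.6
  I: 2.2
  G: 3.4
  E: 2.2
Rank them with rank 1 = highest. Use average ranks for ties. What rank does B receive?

Sorted (descending): 4.6, 3.4, 3.4, 2.5, 2.2, 2.2, 1.8
The 2 values of 3.4 occupy positions 2–3 → average rank (2+3)/2 = 2.5.
The 2 values of 2.2 occupy positions 5–6 → average rank (5+6)/2 = 5.5.
B has value 2.5 → rank 4.

4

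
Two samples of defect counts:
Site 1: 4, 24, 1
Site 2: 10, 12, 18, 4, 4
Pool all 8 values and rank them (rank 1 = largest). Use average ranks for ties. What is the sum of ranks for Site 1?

15

Sorted (descending): 24, 18, 12, 10, 4, 4, 4, 1
The 3 values of 4 occupy positions 5–7 → average rank 6.
Site 1 values → pooled ranks: 4→6, 24→1, 1→8
Rank sum = 6 + 1 + 8 = 15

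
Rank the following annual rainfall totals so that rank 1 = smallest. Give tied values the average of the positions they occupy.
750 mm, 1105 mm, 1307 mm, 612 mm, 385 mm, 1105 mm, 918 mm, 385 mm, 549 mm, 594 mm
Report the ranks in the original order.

6, 8.5, 10, 5, 1.5, 8.5, 7, 1.5, 3, 4

Sorted (ascending): 385, 385, 549, 594, 612, 750, 918, 1105, 1105, 1307
The 2 values of 385 occupy positions 1–2 → average rank (1+2)/2 = 1.5.
The 2 values of 1105 occupy positions 8–9 → average rank (8+9)/2 = 8.5.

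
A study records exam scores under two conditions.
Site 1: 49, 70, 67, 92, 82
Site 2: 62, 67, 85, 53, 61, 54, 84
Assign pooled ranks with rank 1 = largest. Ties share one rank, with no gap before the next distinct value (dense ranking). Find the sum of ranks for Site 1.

Sorted (descending): 92, 85, 84, 82, 70, 67, 67, 62, 61, 54, 53, 49
The 2 values of 67 share dense rank 6.
Remaining distinct values take the next consecutive integers.
Site 1 values → pooled ranks: 49→11, 70→5, 67→6, 92→1, 82→4
Rank sum = 11 + 5 + 6 + 1 + 4 = 27

27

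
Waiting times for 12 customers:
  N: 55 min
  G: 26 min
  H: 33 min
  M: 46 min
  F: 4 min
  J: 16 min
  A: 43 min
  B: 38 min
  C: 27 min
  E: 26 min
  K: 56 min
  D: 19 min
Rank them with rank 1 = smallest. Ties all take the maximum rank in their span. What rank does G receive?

Sorted (ascending): 4, 16, 19, 26, 26, 27, 33, 38, 43, 46, 55, 56
The 2 values of 26 occupy positions 4–5 → each gets rank 5.
G has value 26 min → rank 5.

5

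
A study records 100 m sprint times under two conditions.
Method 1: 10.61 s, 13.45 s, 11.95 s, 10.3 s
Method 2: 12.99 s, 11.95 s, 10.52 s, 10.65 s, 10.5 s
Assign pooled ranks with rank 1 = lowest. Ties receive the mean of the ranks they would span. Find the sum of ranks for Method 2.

24.5

Sorted (ascending): 10.3, 10.5, 10.52, 10.61, 10.65, 11.95, 11.95, 12.99, 13.45
The 2 values of 11.95 occupy positions 6–7 → average rank (6+7)/2 = 6.5.
Method 2 values → pooled ranks: 12.99→8, 11.95→6.5, 10.52→3, 10.65→5, 10.5→2
Rank sum = 8 + 6.5 + 3 + 5 + 2 = 24.5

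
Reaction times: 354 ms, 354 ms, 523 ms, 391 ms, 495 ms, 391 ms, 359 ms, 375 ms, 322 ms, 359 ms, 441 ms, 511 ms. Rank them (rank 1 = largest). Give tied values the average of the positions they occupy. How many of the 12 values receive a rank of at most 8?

Sorted (descending): 523, 511, 495, 441, 391, 391, 375, 359, 359, 354, 354, 322
The 2 values of 391 occupy positions 5–6 → average rank (5+6)/2 = 5.5.
The 2 values of 359 occupy positions 8–9 → average rank (8+9)/2 = 8.5.
The 2 values of 354 occupy positions 10–11 → average rank (10+11)/2 = 10.5.
Ranks ≤ 8: {1, 2, 3, 4, 5.5, 5.5, 7} → 7 values.

7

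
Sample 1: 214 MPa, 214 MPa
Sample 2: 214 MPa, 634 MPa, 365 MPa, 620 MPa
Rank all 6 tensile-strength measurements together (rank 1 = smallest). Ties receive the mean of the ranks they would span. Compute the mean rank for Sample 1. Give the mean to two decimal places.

Sorted (ascending): 214, 214, 214, 365, 620, 634
The 3 values of 214 occupy positions 1–3 → average rank 2.
Sample 1 values → pooled ranks: 214→2, 214→2
Mean rank = (2 + 2) / 2 = 2.00

2.00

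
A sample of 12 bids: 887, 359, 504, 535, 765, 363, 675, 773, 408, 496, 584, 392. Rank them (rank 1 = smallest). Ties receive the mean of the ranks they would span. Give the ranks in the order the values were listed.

Sorted (ascending): 359, 363, 392, 408, 496, 504, 535, 584, 675, 765, 773, 887
No ties — each value takes its position as its rank.

12, 1, 6, 7, 10, 2, 9, 11, 4, 5, 8, 3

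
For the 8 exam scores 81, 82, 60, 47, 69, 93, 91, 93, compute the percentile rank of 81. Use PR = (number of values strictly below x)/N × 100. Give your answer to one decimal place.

37.5

N = 8.
Strictly below 81: 3. Equal to 81: 1.
PR = 3/8 × 100 = 37.5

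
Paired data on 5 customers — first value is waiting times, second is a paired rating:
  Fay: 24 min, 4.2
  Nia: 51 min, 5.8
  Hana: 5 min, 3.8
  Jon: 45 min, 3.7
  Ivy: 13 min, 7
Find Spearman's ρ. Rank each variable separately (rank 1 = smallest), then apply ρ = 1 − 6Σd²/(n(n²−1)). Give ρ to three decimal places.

0.000

Ranks of variable 1: 3, 5, 1, 4, 2
Ranks of variable 2: 3, 4, 2, 1, 5
d = r₁ − r₂: 0, 1, -1, 3, -3
d²: 0, 1, 1, 9, 9; Σd² = 20
ρ = 1 − 6·20/(5·24) = 1 − 120/120 = 0.000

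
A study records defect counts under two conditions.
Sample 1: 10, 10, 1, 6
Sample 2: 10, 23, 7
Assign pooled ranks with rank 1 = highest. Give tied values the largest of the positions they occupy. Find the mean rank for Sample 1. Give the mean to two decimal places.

5.25

Sorted (descending): 23, 10, 10, 10, 7, 6, 1
The 3 values of 10 occupy positions 2–4 → each gets rank 4.
Sample 1 values → pooled ranks: 10→4, 10→4, 1→7, 6→6
Mean rank = (4 + 4 + 7 + 6) / 4 = 5.25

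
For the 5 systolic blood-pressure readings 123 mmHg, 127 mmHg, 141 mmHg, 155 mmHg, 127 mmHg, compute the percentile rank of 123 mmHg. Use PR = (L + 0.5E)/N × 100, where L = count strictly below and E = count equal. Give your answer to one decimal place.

10.0

N = 5.
Strictly below 123: 0. Equal to 123: 1.
PR = (0 + 0.5·1)/5 × 100 = 10.0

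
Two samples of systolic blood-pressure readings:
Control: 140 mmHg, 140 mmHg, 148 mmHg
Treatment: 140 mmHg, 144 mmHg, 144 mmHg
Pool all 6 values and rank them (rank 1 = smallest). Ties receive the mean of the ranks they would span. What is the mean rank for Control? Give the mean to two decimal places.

Sorted (ascending): 140, 140, 140, 144, 144, 148
The 3 values of 140 occupy positions 1–3 → average rank 2.
The 2 values of 144 occupy positions 4–5 → average rank (4+5)/2 = 4.5.
Control values → pooled ranks: 140→2, 140→2, 148→6
Mean rank = (2 + 2 + 6) / 3 = 3.33

3.33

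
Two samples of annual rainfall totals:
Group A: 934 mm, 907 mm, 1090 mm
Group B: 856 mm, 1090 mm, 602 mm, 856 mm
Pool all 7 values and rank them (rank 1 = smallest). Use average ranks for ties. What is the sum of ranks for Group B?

Sorted (ascending): 602, 856, 856, 907, 934, 1090, 1090
The 2 values of 856 occupy positions 2–3 → average rank (2+3)/2 = 2.5.
The 2 values of 1090 occupy positions 6–7 → average rank (6+7)/2 = 6.5.
Group B values → pooled ranks: 856→2.5, 1090→6.5, 602→1, 856→2.5
Rank sum = 2.5 + 6.5 + 1 + 2.5 = 12.5

12.5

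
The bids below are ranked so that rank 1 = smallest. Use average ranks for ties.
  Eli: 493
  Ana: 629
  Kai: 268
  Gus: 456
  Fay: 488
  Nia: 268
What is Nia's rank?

Sorted (ascending): 268, 268, 456, 488, 493, 629
The 2 values of 268 occupy positions 1–2 → average rank (1+2)/2 = 1.5.
Nia has value 268 → rank 1.5.

1.5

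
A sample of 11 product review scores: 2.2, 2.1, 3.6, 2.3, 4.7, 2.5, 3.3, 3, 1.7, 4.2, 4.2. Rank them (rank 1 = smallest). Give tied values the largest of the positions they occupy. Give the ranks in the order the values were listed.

3, 2, 8, 4, 11, 5, 7, 6, 1, 10, 10

Sorted (ascending): 1.7, 2.1, 2.2, 2.3, 2.5, 3, 3.3, 3.6, 4.2, 4.2, 4.7
The 2 values of 4.2 occupy positions 9–10 → each gets rank 10.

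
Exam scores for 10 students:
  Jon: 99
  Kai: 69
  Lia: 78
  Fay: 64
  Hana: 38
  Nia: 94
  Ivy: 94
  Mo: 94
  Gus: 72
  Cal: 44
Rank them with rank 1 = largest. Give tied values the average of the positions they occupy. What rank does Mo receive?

3

Sorted (descending): 99, 94, 94, 94, 78, 72, 69, 64, 44, 38
The 3 values of 94 occupy positions 2–4 → average rank 3.
Mo has value 94 → rank 3.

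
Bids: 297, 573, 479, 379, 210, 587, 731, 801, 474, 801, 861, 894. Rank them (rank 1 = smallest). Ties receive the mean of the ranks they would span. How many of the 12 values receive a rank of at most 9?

Sorted (ascending): 210, 297, 379, 474, 479, 573, 587, 731, 801, 801, 861, 894
The 2 values of 801 occupy positions 9–10 → average rank (9+10)/2 = 9.5.
Ranks ≤ 9: {1, 2, 3, 4, 5, 6, 7, 8} → 8 values.

8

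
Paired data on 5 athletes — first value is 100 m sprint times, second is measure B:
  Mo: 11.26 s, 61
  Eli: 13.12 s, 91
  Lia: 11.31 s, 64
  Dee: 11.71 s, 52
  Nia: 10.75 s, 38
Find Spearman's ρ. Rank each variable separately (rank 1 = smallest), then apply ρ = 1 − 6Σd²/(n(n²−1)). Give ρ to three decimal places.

0.700

Ranks of variable 1: 2, 5, 3, 4, 1
Ranks of variable 2: 3, 5, 4, 2, 1
d = r₁ − r₂: -1, 0, -1, 2, 0
d²: 1, 0, 1, 4, 0; Σd² = 6
ρ = 1 − 6·6/(5·24) = 1 − 36/120 = 0.700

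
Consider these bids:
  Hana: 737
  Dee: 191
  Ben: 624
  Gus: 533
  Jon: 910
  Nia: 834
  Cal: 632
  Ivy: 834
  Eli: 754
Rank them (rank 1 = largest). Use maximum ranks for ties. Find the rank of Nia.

Sorted (descending): 910, 834, 834, 754, 737, 632, 624, 533, 191
The 2 values of 834 occupy positions 2–3 → each gets rank 3.
Nia has value 834 → rank 3.

3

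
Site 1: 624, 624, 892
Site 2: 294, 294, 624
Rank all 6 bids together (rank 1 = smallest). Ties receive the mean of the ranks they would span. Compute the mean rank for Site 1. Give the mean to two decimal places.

Sorted (ascending): 294, 294, 624, 624, 624, 892
The 2 values of 294 occupy positions 1–2 → average rank (1+2)/2 = 1.5.
The 3 values of 624 occupy positions 3–5 → average rank 4.
Site 1 values → pooled ranks: 624→4, 624→4, 892→6
Mean rank = (4 + 4 + 6) / 3 = 4.67

4.67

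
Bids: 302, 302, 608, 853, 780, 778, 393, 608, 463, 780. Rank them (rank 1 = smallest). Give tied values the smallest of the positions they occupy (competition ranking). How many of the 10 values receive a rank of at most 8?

Sorted (ascending): 302, 302, 393, 463, 608, 608, 778, 780, 780, 853
The 2 values of 302 occupy positions 1–2 → each gets rank 1.
The 2 values of 608 occupy positions 5–6 → each gets rank 5.
The 2 values of 780 occupy positions 8–9 → each gets rank 8.
Ranks ≤ 8: {1, 1, 3, 4, 5, 5, 7, 8, 8} → 9 values.

9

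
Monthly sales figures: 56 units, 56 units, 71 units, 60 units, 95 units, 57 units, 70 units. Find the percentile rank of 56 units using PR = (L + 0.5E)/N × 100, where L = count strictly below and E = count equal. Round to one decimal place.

N = 7.
Strictly below 56: 0. Equal to 56: 2.
PR = (0 + 0.5·2)/7 × 100 = 14.3

14.3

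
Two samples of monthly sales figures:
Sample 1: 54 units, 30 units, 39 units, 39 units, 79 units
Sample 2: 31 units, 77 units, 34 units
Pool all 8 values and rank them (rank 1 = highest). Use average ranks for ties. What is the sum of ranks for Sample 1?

21

Sorted (descending): 79, 77, 54, 39, 39, 34, 31, 30
The 2 values of 39 occupy positions 4–5 → average rank (4+5)/2 = 4.5.
Sample 1 values → pooled ranks: 54→3, 30→8, 39→4.5, 39→4.5, 79→1
Rank sum = 3 + 8 + 4.5 + 4.5 + 1 = 21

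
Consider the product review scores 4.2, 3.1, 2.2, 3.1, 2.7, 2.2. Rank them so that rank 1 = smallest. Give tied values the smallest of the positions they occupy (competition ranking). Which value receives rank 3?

2.7

Sorted (ascending): 2.2, 2.2, 2.7, 3.1, 3.1, 4.2
The 2 values of 2.2 occupy positions 1–2 → each gets rank 1.
The 2 values of 3.1 occupy positions 4–5 → each gets rank 4.
Rank 3 → value 2.7.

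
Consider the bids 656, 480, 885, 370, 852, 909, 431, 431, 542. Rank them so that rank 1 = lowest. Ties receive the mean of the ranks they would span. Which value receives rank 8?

Sorted (ascending): 370, 431, 431, 480, 542, 656, 852, 885, 909
The 2 values of 431 occupy positions 2–3 → average rank (2+3)/2 = 2.5.
Rank 8 → value 885.

885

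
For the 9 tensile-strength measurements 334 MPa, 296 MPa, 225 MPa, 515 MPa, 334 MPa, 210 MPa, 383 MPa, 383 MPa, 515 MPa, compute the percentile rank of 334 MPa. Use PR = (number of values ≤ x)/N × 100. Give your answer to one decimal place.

55.6

N = 9.
Strictly below 334: 3. Equal to 334: 2.
PR = 5/9 × 100 = 55.6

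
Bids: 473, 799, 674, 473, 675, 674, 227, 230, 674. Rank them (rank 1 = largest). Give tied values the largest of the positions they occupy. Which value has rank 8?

Sorted (descending): 799, 675, 674, 674, 674, 473, 473, 230, 227
The 3 values of 674 occupy positions 3–5 → each gets rank 5.
The 2 values of 473 occupy positions 6–7 → each gets rank 7.
Rank 8 → value 230.

230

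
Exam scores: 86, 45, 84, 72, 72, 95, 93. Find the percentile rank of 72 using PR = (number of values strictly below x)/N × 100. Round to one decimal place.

N = 7.
Strictly below 72: 1. Equal to 72: 2.
PR = 1/7 × 100 = 14.3

14.3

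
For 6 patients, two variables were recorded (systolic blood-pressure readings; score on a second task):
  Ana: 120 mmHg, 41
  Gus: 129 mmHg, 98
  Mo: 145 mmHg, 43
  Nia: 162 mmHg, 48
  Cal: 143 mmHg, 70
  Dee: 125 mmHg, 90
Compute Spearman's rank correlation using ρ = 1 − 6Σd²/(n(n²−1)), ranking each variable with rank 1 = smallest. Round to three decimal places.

-0.029

Ranks of variable 1: 1, 3, 5, 6, 4, 2
Ranks of variable 2: 1, 6, 2, 3, 4, 5
d = r₁ − r₂: 0, -3, 3, 3, 0, -3
d²: 0, 9, 9, 9, 0, 9; Σd² = 36
ρ = 1 − 6·36/(6·35) = 1 − 216/210 = -0.029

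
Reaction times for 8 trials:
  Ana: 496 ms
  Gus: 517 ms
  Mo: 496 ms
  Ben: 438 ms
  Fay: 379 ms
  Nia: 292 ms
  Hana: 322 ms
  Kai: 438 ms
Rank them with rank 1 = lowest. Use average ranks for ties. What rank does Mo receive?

Sorted (ascending): 292, 322, 379, 438, 438, 496, 496, 517
The 2 values of 438 occupy positions 4–5 → average rank (4+5)/2 = 4.5.
The 2 values of 496 occupy positions 6–7 → average rank (6+7)/2 = 6.5.
Mo has value 496 ms → rank 6.5.

6.5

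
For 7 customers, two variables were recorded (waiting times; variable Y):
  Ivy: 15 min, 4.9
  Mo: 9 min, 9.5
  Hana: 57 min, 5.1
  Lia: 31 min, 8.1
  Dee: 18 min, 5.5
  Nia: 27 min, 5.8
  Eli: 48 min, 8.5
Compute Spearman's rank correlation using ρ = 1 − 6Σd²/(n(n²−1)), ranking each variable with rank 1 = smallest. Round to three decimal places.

-0.107

Ranks of variable 1: 2, 1, 7, 5, 3, 4, 6
Ranks of variable 2: 1, 7, 2, 5, 3, 4, 6
d = r₁ − r₂: 1, -6, 5, 0, 0, 0, 0
d²: 1, 36, 25, 0, 0, 0, 0; Σd² = 62
ρ = 1 − 6·62/(7·48) = 1 − 372/336 = -0.107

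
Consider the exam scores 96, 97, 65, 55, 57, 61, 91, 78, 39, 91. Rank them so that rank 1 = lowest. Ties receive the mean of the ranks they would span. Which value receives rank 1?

Sorted (ascending): 39, 55, 57, 61, 65, 78, 91, 91, 96, 97
The 2 values of 91 occupy positions 7–8 → average rank (7+8)/2 = 7.5.
Rank 1 → value 39.

39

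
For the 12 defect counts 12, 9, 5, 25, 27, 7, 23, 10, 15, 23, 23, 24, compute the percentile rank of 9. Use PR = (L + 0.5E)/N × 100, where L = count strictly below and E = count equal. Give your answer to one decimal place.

20.8

N = 12.
Strictly below 9: 2. Equal to 9: 1.
PR = (2 + 0.5·1)/12 × 100 = 20.8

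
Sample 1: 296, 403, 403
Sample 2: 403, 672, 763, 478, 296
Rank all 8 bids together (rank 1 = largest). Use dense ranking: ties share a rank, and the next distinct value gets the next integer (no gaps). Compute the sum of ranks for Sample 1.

Sorted (descending): 763, 672, 478, 403, 403, 403, 296, 296
The 3 values of 403 share dense rank 4.
The 2 values of 296 share dense rank 5.
Remaining distinct values take the next consecutive integers.
Sample 1 values → pooled ranks: 296→5, 403→4, 403→4
Rank sum = 5 + 4 + 4 = 13

13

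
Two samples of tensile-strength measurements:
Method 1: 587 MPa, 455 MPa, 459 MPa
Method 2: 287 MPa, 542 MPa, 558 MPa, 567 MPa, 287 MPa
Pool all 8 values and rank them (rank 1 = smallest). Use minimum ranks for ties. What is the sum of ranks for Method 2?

Sorted (ascending): 287, 287, 455, 459, 542, 558, 567, 587
The 2 values of 287 occupy positions 1–2 → each gets rank 1.
Method 2 values → pooled ranks: 287→1, 542→5, 558→6, 567→7, 287→1
Rank sum = 1 + 5 + 6 + 7 + 1 = 20

20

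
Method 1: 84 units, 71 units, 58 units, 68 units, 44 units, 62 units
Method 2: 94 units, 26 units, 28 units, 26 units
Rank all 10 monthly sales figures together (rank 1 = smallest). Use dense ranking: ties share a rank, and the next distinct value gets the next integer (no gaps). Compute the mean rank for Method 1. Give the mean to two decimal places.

5.50

Sorted (ascending): 26, 26, 28, 44, 58, 62, 68, 71, 84, 94
The 2 values of 26 share dense rank 1.
Remaining distinct values take the next consecutive integers.
Method 1 values → pooled ranks: 84→8, 71→7, 58→4, 68→6, 44→3, 62→5
Mean rank = (8 + 7 + 4 + 6 + 3 + 5) / 6 = 5.50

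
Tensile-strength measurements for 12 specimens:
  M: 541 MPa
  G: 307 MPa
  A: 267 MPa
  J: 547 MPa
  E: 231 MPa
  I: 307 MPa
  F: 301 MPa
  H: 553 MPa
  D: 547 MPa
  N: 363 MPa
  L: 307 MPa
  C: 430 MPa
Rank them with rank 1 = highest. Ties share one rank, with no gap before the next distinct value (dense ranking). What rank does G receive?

Sorted (descending): 553, 547, 547, 541, 430, 363, 307, 307, 307, 301, 267, 231
The 2 values of 547 share dense rank 2.
The 3 values of 307 share dense rank 6.
Remaining distinct values take the next consecutive integers.
G has value 307 MPa → rank 6.

6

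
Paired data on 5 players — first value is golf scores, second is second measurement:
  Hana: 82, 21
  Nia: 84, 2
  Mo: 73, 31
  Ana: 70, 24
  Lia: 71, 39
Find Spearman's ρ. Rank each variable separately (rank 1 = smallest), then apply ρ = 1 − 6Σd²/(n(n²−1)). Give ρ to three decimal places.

-0.700

Ranks of variable 1: 4, 5, 3, 1, 2
Ranks of variable 2: 2, 1, 4, 3, 5
d = r₁ − r₂: 2, 4, -1, -2, -3
d²: 4, 16, 1, 4, 9; Σd² = 34
ρ = 1 − 6·34/(5·24) = 1 − 204/120 = -0.700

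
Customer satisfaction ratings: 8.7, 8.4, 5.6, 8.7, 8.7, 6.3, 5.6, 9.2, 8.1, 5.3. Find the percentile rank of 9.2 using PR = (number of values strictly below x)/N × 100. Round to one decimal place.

N = 10.
Strictly below 9.2: 9. Equal to 9.2: 1.
PR = 9/10 × 100 = 90.0

90.0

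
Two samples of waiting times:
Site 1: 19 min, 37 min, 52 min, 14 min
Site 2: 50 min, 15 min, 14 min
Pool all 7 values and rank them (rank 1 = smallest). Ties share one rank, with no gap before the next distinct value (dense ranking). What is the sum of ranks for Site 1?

14

Sorted (ascending): 14, 14, 15, 19, 37, 50, 52
The 2 values of 14 share dense rank 1.
Remaining distinct values take the next consecutive integers.
Site 1 values → pooled ranks: 19→3, 37→4, 52→6, 14→1
Rank sum = 3 + 4 + 6 + 1 = 14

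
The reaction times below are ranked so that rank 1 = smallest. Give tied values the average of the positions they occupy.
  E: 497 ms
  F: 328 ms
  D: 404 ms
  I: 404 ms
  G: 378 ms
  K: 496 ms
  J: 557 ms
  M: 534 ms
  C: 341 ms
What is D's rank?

4.5

Sorted (ascending): 328, 341, 378, 404, 404, 496, 497, 534, 557
The 2 values of 404 occupy positions 4–5 → average rank (4+5)/2 = 4.5.
D has value 404 ms → rank 4.5.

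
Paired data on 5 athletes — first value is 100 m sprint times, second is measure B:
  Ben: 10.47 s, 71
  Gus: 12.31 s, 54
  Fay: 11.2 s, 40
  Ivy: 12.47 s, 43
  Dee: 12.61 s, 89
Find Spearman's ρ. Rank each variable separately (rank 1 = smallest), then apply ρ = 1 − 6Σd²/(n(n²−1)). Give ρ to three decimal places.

0.300

Ranks of variable 1: 1, 3, 2, 4, 5
Ranks of variable 2: 4, 3, 1, 2, 5
d = r₁ − r₂: -3, 0, 1, 2, 0
d²: 9, 0, 1, 4, 0; Σd² = 14
ρ = 1 − 6·14/(5·24) = 1 − 84/120 = 0.300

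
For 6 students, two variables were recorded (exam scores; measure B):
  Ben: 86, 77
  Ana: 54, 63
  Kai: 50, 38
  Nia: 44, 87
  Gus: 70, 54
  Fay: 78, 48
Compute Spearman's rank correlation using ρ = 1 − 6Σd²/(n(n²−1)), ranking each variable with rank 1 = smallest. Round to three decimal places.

-0.086

Ranks of variable 1: 6, 3, 2, 1, 4, 5
Ranks of variable 2: 5, 4, 1, 6, 3, 2
d = r₁ − r₂: 1, -1, 1, -5, 1, 3
d²: 1, 1, 1, 25, 1, 9; Σd² = 38
ρ = 1 − 6·38/(6·35) = 1 − 228/210 = -0.086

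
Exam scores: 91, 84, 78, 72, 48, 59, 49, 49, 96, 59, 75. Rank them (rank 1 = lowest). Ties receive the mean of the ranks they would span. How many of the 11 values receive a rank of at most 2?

1

Sorted (ascending): 48, 49, 49, 59, 59, 72, 75, 78, 84, 91, 96
The 2 values of 49 occupy positions 2–3 → average rank (2+3)/2 = 2.5.
The 2 values of 59 occupy positions 4–5 → average rank (4+5)/2 = 4.5.
Ranks ≤ 2: {1} → 1 value.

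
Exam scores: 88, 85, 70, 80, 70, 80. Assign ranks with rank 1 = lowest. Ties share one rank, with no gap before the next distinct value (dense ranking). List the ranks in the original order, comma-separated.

4, 3, 1, 2, 1, 2

Sorted (ascending): 70, 70, 80, 80, 85, 88
The 2 values of 70 share dense rank 1.
The 2 values of 80 share dense rank 2.
Remaining distinct values take the next consecutive integers.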